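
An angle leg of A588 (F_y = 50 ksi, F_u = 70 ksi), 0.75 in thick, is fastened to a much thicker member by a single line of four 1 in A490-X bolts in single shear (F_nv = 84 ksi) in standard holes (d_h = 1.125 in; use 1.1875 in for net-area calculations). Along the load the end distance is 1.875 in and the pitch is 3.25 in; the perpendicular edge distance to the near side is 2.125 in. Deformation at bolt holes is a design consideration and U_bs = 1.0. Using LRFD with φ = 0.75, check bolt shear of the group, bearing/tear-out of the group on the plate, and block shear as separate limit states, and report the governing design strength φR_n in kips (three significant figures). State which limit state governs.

Bolt shear: A_b = π·1²/4 = 0.7854 in²; R_n = 84 × 0.7854 × 4 × 1 = 263.9 kips → 0.75 × 263.9 = 198 kips.
Bearing: edge l_c = 1.312, r_n = 82.69 kips; interior l_c = 2.125, r_n = 126 kips; R_n = 82.69 + 3·126 = 460.7 kips → 346 kips.
Block shear: A_gv = 8.719, A_nv = 5.602, A_nt = 1.148 in²; R_n = min(0.6F_uA_nv, 0.6F_yA_gv) + U_bs·F_u·A_nt = 315.7 kips → 237 kips.
Bolt shear governs: 198 kips.

198 kips (bolt shear governs)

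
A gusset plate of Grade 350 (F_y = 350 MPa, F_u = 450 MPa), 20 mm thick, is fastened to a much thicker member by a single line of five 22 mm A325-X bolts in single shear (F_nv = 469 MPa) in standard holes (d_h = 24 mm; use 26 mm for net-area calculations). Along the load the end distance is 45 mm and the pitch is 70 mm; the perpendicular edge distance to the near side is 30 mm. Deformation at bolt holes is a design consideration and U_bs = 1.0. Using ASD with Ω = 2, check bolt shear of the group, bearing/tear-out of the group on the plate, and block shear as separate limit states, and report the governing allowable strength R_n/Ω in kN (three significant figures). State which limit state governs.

Bolt shear: A_b = π·22²/4 = 380.1 mm²; R_n = 469 × 380.1 × 5 × 1 / 1000 = 891.4 kN → 891.4 / 2 = 446 kN.
Bearing: edge l_c = 33, r_n = 356.4 kN; interior l_c = 46, r_n = 475.2 kN; R_n = 356.4 + 4·475.2 = 2257 kN → 1130 kN.
Block shear: A_gv = 6500, A_nv = 4160, A_nt = 340 mm²; R_n = min(0.6F_uA_nv, 0.6F_yA_gv) + U_bs·F_u·A_nt = 1276 kN → 638 kN.
Bolt shear governs: 446 kN.

446 kN (bolt shear governs)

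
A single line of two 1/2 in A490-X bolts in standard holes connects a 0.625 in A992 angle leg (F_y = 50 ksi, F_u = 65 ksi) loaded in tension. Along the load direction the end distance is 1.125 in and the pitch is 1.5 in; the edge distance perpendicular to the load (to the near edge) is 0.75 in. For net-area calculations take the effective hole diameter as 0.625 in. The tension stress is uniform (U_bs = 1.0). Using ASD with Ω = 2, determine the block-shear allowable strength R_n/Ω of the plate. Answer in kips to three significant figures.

29.5 kips

Shear plane L_v = 1.125 + 1·1.5 = 2.625 in; A_gv = 2.625 × 0.625 = 1.641 in².
A_nv = (2.625 − 1.5·0.625) × 0.625 = 1.055 in².
A_nt = (0.75 − 0.5·0.625) × 0.625 = 0.2734 in².
0.6 F_u A_nv = 41.13 kips; 0.6 F_y A_gv = 49.22 kips → shear rupture governs the shear term.
R_n = 41.13 + 1.0 × 65 × 0.2734 = 58.91 kips.
Allowable strength R_n/Ω = 58.91 / 2 = 29.5 kips.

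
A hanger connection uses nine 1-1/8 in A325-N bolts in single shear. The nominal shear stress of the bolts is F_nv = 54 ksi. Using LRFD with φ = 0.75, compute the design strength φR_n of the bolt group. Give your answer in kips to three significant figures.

A_b = π × 1.125² / 4 = 0.994 in².
R_n = F_nv · A_b · n · n_s = 54 × 0.994 × 9 × 1 = 483.1 kips.
Design strength φR_n = 0.75 × 483.1 = 362 kips.

362 kips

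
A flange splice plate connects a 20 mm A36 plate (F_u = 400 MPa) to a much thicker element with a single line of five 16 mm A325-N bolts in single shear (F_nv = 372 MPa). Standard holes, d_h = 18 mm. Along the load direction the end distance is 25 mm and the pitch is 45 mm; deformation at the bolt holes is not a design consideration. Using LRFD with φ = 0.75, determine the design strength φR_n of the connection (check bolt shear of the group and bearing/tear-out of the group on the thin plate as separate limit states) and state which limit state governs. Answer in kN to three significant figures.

Bolt shear: A_b = π·16²/4 = 201.1 mm²; R_n = 372 × 201.1 × 5 × 1 / 1000 = 374 kN → 0.75 × 374 = 280 kN.
Bearing (1.5 l_c t F_u ≤ 3.0 d t F_u): upper limit = 3.0·16·20·400 / 1000 = 384 kN.
  Edge l_c = 25 − 18/2 = 16 → r_n = 192 kN; interior l_c = 45 − 18 = 27 → r_n = 324 kN.
  R_n,bearing = 1·192 + 4·324 = 1488 kN → 0.75 × 1488 = 1120 kN.
Bolt shear governs: 280 kN.

280 kN (bolt shear governs)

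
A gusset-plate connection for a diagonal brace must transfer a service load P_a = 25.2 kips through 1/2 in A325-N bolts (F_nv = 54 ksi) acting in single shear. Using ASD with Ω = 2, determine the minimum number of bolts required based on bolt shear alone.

5 bolts

A_b = π·0.5²/4 = 0.1963 in².
Per-bolt allowable strength R_n/Ω = 54 × 0.1963 × 1 / 2 = 5.301 kips.
n ≥ 25.2 / 5.301 = 4.753 → use 5 bolts.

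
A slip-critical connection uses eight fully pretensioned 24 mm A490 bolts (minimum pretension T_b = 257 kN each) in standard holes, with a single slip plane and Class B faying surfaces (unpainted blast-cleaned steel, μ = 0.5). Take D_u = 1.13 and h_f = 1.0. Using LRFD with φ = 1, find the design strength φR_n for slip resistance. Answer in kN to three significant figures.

1160 kN

R_n = μ · D_u · h_f · T_b · n_s · n_b = 0.5 × 1.13 × 1.0 × 257 × 1 × 8 = 1162 kN.
Design strength φR_n = 1 × 1162 = 1160 kN.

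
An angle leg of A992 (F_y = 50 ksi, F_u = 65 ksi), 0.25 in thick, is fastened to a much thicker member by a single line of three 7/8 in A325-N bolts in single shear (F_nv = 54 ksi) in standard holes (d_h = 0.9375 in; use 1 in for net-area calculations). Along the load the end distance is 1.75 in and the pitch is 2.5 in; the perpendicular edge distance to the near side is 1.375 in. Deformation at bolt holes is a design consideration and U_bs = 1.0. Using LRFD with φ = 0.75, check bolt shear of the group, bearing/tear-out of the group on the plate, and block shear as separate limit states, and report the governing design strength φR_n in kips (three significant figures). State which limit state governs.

41.7 kips (block shear governs)

Bolt shear: A_b = π·0.875²/4 = 0.6013 in²; R_n = 54 × 0.6013 × 3 × 1 = 97.41 kips → 0.75 × 97.41 = 73.1 kips.
Bearing: edge l_c = 1.281, r_n = 24.98 kips; interior l_c = 1.562, r_n = 30.47 kips; R_n = 24.98 + 2·30.47 = 85.92 kips → 64.4 kips.
Block shear: A_gv = 1.688, A_nv = 1.062, A_nt = 0.2188 in²; R_n = min(0.6F_uA_nv, 0.6F_yA_gv) + U_bs·F_u·A_nt = 55.66 kips → 41.7 kips.
Block shear governs: 41.7 kips.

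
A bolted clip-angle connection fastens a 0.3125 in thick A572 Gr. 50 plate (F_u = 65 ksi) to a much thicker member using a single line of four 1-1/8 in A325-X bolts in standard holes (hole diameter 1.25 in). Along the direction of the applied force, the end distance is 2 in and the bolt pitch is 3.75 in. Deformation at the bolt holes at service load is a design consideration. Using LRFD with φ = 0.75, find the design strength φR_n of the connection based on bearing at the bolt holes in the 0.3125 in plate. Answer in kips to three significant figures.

149 kips

Per bolt r_n = 1.2 l_c t F_u ≤ 2.4 d t F_u; upper limit = 2.4 × 1.125 × 0.3125 × 65 = 54.84 kips.
Edge bolt: l_c = 2 − 1.25/2 = 1.375 in → 1.2 × 1.375 × 0.3125 × 65 = 33.52 → r_n = 33.52 kips.
Interior bolts: l_c = 3.75 − 1.25 = 2.5 in → 1.2 × 2.5 × 0.3125 × 65 = 60.94 → r_n = 54.84 kips.
R_n = 1 × 33.52 + 3 × 54.84 = 198 kips.
Design strength φR_n = 0.75 × 198 = 149 kips.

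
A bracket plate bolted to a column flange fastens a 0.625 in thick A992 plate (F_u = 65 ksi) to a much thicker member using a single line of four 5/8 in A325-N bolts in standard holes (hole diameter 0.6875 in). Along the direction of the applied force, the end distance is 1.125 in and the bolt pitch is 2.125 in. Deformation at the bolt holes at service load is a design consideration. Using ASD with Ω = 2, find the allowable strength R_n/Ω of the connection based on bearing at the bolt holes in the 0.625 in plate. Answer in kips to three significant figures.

110 kips

Per bolt r_n = 1.2 l_c t F_u ≤ 2.4 d t F_u; upper limit = 2.4 × 0.625 × 0.625 × 65 = 60.94 kips.
Edge bolt: l_c = 1.125 − 0.6875/2 = 0.7812 in → 1.2 × 0.7812 × 0.625 × 65 = 38.09 → r_n = 38.09 kips.
Interior bolts: l_c = 2.125 − 0.6875 = 1.438 in → 1.2 × 1.438 × 0.625 × 65 = 70.08 → r_n = 60.94 kips.
R_n = 1 × 38.09 + 3 × 60.94 = 220.9 kips.
Allowable strength R_n/Ω = 220.9 / 2 = 110 kips.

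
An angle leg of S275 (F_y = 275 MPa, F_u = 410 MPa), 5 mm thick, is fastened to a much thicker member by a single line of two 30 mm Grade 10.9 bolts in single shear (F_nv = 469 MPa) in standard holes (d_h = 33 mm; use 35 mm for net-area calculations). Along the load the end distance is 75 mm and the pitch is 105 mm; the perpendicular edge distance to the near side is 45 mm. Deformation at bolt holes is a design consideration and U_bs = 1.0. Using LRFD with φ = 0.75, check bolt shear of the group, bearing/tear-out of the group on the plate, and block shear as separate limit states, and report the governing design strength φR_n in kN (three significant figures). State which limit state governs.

Bolt shear: A_b = π·30²/4 = 706.9 mm²; R_n = 469 × 706.9 × 2 × 1 / 1000 = 663 kN → 0.75 × 663 = 497 kN.
Bearing: edge l_c = 58.5, r_n = 143.9 kN; interior l_c = 72, r_n = 147.6 kN; R_n = 143.9 + 1·147.6 = 291.5 kN → 219 kN.
Block shear: A_gv = 900, A_nv = 637.5, A_nt = 137.5 mm²; R_n = min(0.6F_uA_nv, 0.6F_yA_gv) + U_bs·F_u·A_nt = 204.9 kN → 154 kN.
Block shear governs: 154 kN.

154 kN (block shear governs)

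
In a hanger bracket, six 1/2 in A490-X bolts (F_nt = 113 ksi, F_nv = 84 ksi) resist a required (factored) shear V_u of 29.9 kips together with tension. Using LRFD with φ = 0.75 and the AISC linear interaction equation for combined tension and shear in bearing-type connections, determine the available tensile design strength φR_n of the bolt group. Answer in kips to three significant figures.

A_b = π·0.5²/4 = 0.1963 in²; f_rv = 29.9 / (6 × 0.1963) = 25.38 ksi.
F'_nt = 1.3 F_nt − (F_nt / φF_nv) f_rv = 1.3·113 − (113/(0.75·84))·25.38 = 101.4 ksi, capped at F_nt → F'_nt = 101.4 ksi.
R_n = F'_nt · A_b · n = 101.4 × 0.1963 × 6 = 119.4 kips.
Design strength φR_n = 0.75 × 119.4 = 89.6 kips.

89.6 kips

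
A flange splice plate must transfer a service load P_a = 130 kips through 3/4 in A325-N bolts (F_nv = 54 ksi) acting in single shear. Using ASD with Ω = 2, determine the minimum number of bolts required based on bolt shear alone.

A_b = π·0.75²/4 = 0.4418 in².
Per-bolt allowable strength R_n/Ω = 54 × 0.4418 × 1 / 2 = 11.93 kips.
n ≥ 130 / 11.93 = 10.9 → use 11 bolts.

11 bolts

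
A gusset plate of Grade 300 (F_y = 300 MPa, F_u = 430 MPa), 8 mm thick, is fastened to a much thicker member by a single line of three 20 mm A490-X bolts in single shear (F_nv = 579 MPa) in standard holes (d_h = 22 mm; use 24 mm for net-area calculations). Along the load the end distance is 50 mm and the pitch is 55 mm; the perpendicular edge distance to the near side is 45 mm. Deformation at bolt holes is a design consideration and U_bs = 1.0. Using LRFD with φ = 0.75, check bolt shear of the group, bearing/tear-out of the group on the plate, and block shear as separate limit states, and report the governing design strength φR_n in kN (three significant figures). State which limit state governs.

Bolt shear: A_b = π·20²/4 = 314.2 mm²; R_n = 579 × 314.2 × 3 × 1 / 1000 = 545.7 kN → 0.75 × 545.7 = 409 kN.
Bearing: edge l_c = 39, r_n = 161 kN; interior l_c = 33, r_n = 136.2 kN; R_n = 161 + 2·136.2 = 433.4 kN → 325 kN.
Block shear: A_gv = 1280, A_nv = 800, A_nt = 264 mm²; R_n = min(0.6F_uA_nv, 0.6F_yA_gv) + U_bs·F_u·A_nt = 319.9 kN → 240 kN.
Block shear governs: 240 kN.

240 kN (block shear governs)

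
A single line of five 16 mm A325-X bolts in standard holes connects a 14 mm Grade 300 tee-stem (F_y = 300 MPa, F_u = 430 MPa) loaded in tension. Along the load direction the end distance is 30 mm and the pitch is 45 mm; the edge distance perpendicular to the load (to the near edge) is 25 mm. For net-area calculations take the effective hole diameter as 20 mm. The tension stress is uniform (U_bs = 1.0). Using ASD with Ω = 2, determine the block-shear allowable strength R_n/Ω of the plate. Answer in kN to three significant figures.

Shear plane L_v = 30 + 4·45 = 210 mm; A_gv = 210 × 14 = 2940 mm².
A_nv = (210 − 4.5·20) × 14 = 1680 mm².
A_nt = (25 − 0.5·20) × 14 = 210 mm².
0.6 F_u A_nv = 433.4 kN; 0.6 F_y A_gv = 529.2 kN → shear rupture governs the shear term.
R_n = 433.4 + 1.0 × 430 × 210 / 1000 = 523.7 kN.
Allowable strength R_n/Ω = 523.7 / 2 = 262 kN.

262 kN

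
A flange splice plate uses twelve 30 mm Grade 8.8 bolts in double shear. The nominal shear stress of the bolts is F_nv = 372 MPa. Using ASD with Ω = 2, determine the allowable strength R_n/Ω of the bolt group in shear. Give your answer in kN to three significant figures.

A_b = π × 30² / 4 = 706.9 mm².
R_n = F_nv · A_b · n · n_s = 372 × 706.9 × 12 × 2 / 1000 = 6311 kN.
Allowable strength R_n/Ω = 6311 / 2 = 3160 kN.

3160 kN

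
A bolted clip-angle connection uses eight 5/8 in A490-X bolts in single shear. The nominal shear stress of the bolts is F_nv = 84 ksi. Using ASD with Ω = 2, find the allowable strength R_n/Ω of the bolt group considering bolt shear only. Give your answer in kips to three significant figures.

A_b = π × 0.625² / 4 = 0.3068 in².
R_n = F_nv · A_b · n · n_s = 84 × 0.3068 × 8 × 1 = 206.2 kips.
Allowable strength R_n/Ω = 206.2 / 2 = 103 kips.

103 kips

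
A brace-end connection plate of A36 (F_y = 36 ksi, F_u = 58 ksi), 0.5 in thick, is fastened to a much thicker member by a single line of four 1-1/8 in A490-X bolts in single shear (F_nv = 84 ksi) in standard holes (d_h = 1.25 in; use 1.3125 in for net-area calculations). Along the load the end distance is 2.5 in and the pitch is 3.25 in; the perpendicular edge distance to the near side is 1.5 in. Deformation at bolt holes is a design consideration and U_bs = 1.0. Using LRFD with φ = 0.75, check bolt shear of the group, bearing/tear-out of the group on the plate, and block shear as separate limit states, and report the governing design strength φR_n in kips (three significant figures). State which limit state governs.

Bolt shear: A_b = π·1.125²/4 = 0.994 in²; R_n = 84 × 0.994 × 4 × 1 = 334 kips → 0.75 × 334 = 250 kips.
Bearing: edge l_c = 1.875, r_n = 65.25 kips; interior l_c = 2, r_n = 69.6 kips; R_n = 65.25 + 3·69.6 = 274 kips → 206 kips.
Block shear: A_gv = 6.125, A_nv = 3.828, A_nt = 0.4219 in²; R_n = min(0.6F_uA_nv, 0.6F_yA_gv) + U_bs·F_u·A_nt = 156.8 kips → 118 kips.
Block shear governs: 118 kips.

118 kips (block shear governs)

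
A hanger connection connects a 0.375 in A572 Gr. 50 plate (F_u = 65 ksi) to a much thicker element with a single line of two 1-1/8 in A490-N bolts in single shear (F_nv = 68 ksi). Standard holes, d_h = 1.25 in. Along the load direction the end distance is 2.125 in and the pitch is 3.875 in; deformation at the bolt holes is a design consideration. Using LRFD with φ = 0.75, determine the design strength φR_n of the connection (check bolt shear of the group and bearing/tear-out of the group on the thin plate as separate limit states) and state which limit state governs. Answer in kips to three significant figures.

Bolt shear: A_b = π·1.125²/4 = 0.994 in²; R_n = 68 × 0.994 × 2 × 1 = 135.2 kips → 0.75 × 135.2 = 101 kips.
Bearing (1.2 l_c t F_u ≤ 2.4 d t F_u): upper limit = 2.4·1.125·0.375·65 = 65.81 kips.
  Edge l_c = 2.125 − 1.25/2 = 1.5 → r_n = 43.87 kips; interior l_c = 3.875 − 1.25 = 2.625 → r_n = 65.81 kips.
  R_n,bearing = 1·43.87 + 1·65.81 = 109.7 kips → 0.75 × 109.7 = 82.3 kips.
Bearing governs: 82.3 kips.

82.3 kips (bearing governs)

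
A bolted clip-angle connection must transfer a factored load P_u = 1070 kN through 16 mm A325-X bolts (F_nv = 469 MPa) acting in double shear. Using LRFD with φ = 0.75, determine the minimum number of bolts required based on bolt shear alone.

A_b = π·16²/4 = 201.1 mm².
Per-bolt design strength φR_n = 0.75 × 469 × 201.1 × 2 / 1000 = 141.4 kN.
n ≥ 1070 / 141.4 = 7.565 → use 8 bolts.

8 bolts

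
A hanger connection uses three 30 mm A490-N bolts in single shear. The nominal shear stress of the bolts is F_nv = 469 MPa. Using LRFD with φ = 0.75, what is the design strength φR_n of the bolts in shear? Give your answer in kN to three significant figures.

A_b = π × 30² / 4 = 706.9 mm².
R_n = F_nv · A_b · n · n_s = 469 × 706.9 × 3 × 1 / 1000 = 994.5 kN.
Design strength φR_n = 0.75 × 994.5 = 746 kN.

746 kN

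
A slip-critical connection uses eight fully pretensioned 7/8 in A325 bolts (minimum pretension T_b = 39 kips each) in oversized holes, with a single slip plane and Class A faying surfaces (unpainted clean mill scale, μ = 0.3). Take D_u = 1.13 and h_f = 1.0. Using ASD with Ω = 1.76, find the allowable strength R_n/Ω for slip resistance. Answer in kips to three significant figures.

60.1 kips

R_n = μ · D_u · h_f · T_b · n_s · n_b = 0.3 × 1.13 × 1.0 × 39 × 1 × 8 = 105.8 kips.
Allowable strength R_n/Ω = 105.8 / 1.76 = 60.1 kips.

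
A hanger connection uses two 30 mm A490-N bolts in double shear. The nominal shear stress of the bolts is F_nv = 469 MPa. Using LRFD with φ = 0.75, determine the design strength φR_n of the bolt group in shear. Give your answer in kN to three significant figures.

A_b = π × 30² / 4 = 706.9 mm².
R_n = F_nv · A_b · n · n_s = 469 × 706.9 × 2 × 2 / 1000 = 1326 kN.
Design strength φR_n = 0.75 × 1326 = 995 kN.

995 kN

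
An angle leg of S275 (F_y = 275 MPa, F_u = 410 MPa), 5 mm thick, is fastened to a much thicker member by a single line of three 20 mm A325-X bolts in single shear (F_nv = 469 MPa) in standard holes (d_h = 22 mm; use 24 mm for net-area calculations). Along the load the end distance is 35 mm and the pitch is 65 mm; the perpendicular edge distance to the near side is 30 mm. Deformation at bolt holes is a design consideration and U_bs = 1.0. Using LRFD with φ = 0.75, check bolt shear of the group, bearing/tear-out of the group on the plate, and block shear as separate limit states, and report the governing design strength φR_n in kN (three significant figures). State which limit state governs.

125 kN (block shear governs)

Bolt shear: A_b = π·20²/4 = 314.2 mm²; R_n = 469 × 314.2 × 3 × 1 / 1000 = 442 kN → 0.75 × 442 = 332 kN.
Bearing: edge l_c = 24, r_n = 59.04 kN; interior l_c = 43, r_n = 98.4 kN; R_n = 59.04 + 2·98.4 = 255.8 kN → 192 kN.
Block shear: A_gv = 825, A_nv = 525, A_nt = 90 mm²; R_n = min(0.6F_uA_nv, 0.6F_yA_gv) + U_bs·F_u·A_nt = 166.1 kN → 125 kN.
Block shear governs: 125 kN.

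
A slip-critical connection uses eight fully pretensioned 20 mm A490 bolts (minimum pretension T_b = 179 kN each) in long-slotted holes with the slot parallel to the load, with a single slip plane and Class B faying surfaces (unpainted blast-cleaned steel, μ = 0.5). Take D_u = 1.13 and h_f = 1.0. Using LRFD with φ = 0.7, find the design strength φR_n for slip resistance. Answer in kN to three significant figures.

566 kN

R_n = μ · D_u · h_f · T_b · n_s · n_b = 0.5 × 1.13 × 1.0 × 179 × 1 × 8 = 809.1 kN.
Design strength φR_n = 0.7 × 809.1 = 566 kN.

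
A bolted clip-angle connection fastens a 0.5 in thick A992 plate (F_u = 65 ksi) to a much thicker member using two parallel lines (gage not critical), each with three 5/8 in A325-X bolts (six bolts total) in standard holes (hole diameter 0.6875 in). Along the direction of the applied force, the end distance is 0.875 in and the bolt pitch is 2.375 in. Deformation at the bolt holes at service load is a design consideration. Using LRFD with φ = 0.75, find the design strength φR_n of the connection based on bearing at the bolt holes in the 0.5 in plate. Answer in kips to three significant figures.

177 kips

Per bolt r_n = 1.2 l_c t F_u ≤ 2.4 d t F_u; upper limit = 2.4 × 0.625 × 0.5 × 65 = 48.75 kips.
Edge bolt: l_c = 0.875 − 0.6875/2 = 0.5312 in → 1.2 × 0.5312 × 0.5 × 65 = 20.72 → r_n = 20.72 kips.
Interior bolts: l_c = 2.375 − 0.6875 = 1.688 in → 1.2 × 1.688 × 0.5 × 65 = 65.81 → r_n = 48.75 kips.
R_n = 2 × 20.72 + 4 × 48.75 = 236.4 kips.
Design strength φR_n = 0.75 × 236.4 = 177 kips.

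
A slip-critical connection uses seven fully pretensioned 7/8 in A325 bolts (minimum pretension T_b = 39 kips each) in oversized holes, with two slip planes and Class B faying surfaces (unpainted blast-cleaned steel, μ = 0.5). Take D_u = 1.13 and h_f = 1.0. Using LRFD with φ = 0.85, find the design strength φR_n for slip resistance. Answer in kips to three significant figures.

262 kips

R_n = μ · D_u · h_f · T_b · n_s · n_b = 0.5 × 1.13 × 1.0 × 39 × 2 × 7 = 308.5 kips.
Design strength φR_n = 0.85 × 308.5 = 262 kips.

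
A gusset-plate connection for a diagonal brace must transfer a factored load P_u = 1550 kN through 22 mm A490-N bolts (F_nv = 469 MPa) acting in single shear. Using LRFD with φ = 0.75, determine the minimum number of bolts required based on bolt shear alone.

A_b = π·22²/4 = 380.1 mm².
Per-bolt design strength φR_n = 0.75 × 469 × 380.1 × 1 / 1000 = 133.7 kN.
n ≥ 1550 / 133.7 = 11.59 → use 12 bolts.

12 bolts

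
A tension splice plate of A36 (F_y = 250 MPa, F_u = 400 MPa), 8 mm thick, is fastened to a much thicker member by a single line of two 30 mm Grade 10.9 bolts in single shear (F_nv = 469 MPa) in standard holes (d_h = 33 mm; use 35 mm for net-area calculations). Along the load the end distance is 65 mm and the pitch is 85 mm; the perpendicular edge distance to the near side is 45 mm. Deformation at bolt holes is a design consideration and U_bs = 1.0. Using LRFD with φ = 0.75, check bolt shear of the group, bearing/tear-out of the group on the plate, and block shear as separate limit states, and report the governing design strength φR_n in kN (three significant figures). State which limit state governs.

Bolt shear: A_b = π·30²/4 = 706.9 mm²; R_n = 469 × 706.9 × 2 × 1 / 1000 = 663 kN → 0.75 × 663 = 497 kN.
Bearing: edge l_c = 48.5, r_n = 186.2 kN; interior l_c = 52, r_n = 199.7 kN; R_n = 186.2 + 1·199.7 = 385.9 kN → 289 kN.
Block shear: A_gv = 1200, A_nv = 780, A_nt = 220 mm²; R_n = min(0.6F_uA_nv, 0.6F_yA_gv) + U_bs·F_u·A_nt = 268 kN → 201 kN.
Block shear governs: 201 kN.

201 kN (block shear governs)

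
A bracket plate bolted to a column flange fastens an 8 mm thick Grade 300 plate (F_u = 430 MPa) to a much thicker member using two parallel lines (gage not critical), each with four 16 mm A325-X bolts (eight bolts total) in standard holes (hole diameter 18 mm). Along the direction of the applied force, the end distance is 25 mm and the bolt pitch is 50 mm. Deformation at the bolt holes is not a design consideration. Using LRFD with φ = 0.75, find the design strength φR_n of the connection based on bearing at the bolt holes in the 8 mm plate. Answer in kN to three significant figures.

Per bolt r_n = 1.5 l_c t F_u ≤ 3.0 d t F_u; upper limit = 3.0 × 16 × 8 × 430 / 1000 = 165.1 kN.
Edge bolt: l_c = 25 − 18/2 = 16 mm → 1.5 × 16 × 8 × 430 / 1000 = 82.56 → r_n = 82.56 kN.
Interior bolts: l_c = 50 − 18 = 32 mm → 1.5 × 32 × 8 × 430 / 1000 = 165.1 → r_n = 165.1 kN.
R_n = 2 × 82.56 + 6 × 165.1 = 1156 kN.
Design strength φR_n = 0.75 × 1156 = 867 kN.

867 kN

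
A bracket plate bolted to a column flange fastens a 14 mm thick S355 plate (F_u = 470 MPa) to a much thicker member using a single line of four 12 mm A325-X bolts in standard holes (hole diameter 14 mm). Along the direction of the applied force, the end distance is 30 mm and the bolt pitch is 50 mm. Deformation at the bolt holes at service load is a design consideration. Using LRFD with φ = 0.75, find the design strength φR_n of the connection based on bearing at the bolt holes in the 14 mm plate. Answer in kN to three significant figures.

Per bolt r_n = 1.2 l_c t F_u ≤ 2.4 d t F_u; upper limit = 2.4 × 12 × 14 × 470 / 1000 = 189.5 kN.
Edge bolt: l_c = 30 − 14/2 = 23 mm → 1.2 × 23 × 14 × 470 / 1000 = 181.6 → r_n = 181.6 kN.
Interior bolts: l_c = 50 − 14 = 36 mm → 1.2 × 36 × 14 × 470 / 1000 = 284.3 → r_n = 189.5 kN.
R_n = 1 × 181.6 + 3 × 189.5 = 750.1 kN.
Design strength φR_n = 0.75 × 750.1 = 563 kN.

563 kN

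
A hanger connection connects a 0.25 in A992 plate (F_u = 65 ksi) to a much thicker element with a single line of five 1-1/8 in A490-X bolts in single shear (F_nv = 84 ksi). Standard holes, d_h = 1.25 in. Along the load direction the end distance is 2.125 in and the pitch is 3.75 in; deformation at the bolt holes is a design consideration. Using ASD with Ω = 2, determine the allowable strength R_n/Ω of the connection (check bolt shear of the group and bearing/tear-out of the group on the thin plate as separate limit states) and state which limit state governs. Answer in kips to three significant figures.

Bolt shear: A_b = π·1.125²/4 = 0.994 in²; R_n = 84 × 0.994 × 5 × 1 = 417.5 kips → 417.5 / 2 = 209 kips.
Bearing (1.2 l_c t F_u ≤ 2.4 d t F_u): upper limit = 2.4·1.125·0.25·65 = 43.87 kips.
  Edge l_c = 2.125 − 1.25/2 = 1.5 → r_n = 29.25 kips; interior l_c = 3.75 − 1.25 = 2.5 → r_n = 43.87 kips.
  R_n,bearing = 1·29.25 + 4·43.87 = 204.7 kips → 204.7 / 2 = 102 kips.
Bearing governs: 102 kips.

102 kips (bearing governs)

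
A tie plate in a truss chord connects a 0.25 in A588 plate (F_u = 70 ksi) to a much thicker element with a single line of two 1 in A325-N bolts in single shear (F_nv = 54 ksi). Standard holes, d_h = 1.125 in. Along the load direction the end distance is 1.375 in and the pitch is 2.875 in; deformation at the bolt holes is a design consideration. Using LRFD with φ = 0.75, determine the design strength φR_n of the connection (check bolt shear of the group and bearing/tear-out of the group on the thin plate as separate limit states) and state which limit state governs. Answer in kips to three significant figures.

40.4 kips (bearing governs)

Bolt shear: A_b = π·1²/4 = 0.7854 in²; R_n = 54 × 0.7854 × 2 × 1 = 84.82 kips → 0.75 × 84.82 = 63.6 kips.
Bearing (1.2 l_c t F_u ≤ 2.4 d t F_u): upper limit = 2.4·1·0.25·70 = 42 kips.
  Edge l_c = 1.375 − 1.125/2 = 0.8125 → r_n = 17.06 kips; interior l_c = 2.875 − 1.125 = 1.75 → r_n = 36.75 kips.
  R_n,bearing = 1·17.06 + 1·36.75 = 53.81 kips → 0.75 × 53.81 = 40.4 kips.
Bearing governs: 40.4 kips.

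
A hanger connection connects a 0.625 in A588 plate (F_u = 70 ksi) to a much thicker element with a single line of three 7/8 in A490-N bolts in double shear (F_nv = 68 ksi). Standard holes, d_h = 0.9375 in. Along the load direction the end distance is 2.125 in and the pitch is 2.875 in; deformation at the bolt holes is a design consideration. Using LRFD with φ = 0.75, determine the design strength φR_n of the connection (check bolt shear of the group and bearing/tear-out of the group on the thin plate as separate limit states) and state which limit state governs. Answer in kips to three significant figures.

Bolt shear: A_b = π·0.875²/4 = 0.6013 in²; R_n = 68 × 0.6013 × 3 × 2 = 245.3 kips → 0.75 × 245.3 = 184 kips.
Bearing (1.2 l_c t F_u ≤ 2.4 d t F_u): upper limit = 2.4·0.875·0.625·70 = 91.88 kips.
  Edge l_c = 2.125 − 0.9375/2 = 1.656 → r_n = 86.95 kips; interior l_c = 2.875 − 0.9375 = 1.938 → r_n = 91.88 kips.
  R_n,bearing = 1·86.95 + 2·91.88 = 270.7 kips → 0.75 × 270.7 = 203 kips.
Bolt shear governs: 184 kips.

184 kips (bolt shear governs)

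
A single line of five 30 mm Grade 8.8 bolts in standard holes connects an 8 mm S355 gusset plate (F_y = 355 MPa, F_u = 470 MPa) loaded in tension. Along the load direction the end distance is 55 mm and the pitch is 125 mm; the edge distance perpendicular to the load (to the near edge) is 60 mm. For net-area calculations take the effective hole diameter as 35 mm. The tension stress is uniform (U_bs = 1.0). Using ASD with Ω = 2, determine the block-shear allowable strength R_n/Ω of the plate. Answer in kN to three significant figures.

528 kN

Shear plane L_v = 55 + 4·125 = 555 mm; A_gv = 555 × 8 = 4440 mm².
A_nv = (555 − 4.5·35) × 8 = 3180 mm².
A_nt = (60 − 0.5·35) × 8 = 340 mm².
0.6 F_u A_nv = 896.8 kN; 0.6 F_y A_gv = 945.7 kN → shear rupture governs the shear term.
R_n = 896.8 + 1.0 × 470 × 340 / 1000 = 1057 kN.
Allowable strength R_n/Ω = 1057 / 2 = 528 kN.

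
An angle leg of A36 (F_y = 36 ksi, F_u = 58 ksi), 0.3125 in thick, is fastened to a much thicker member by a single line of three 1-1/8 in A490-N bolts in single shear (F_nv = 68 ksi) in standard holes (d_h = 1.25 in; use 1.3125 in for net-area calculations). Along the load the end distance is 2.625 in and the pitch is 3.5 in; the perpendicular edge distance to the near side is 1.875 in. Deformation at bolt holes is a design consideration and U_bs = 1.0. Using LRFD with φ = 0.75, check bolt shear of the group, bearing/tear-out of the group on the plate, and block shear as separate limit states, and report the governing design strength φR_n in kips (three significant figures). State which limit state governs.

65.3 kips (block shear governs)

Bolt shear: A_b = π·1.125²/4 = 0.994 in²; R_n = 68 × 0.994 × 3 × 1 = 202.8 kips → 0.75 × 202.8 = 152 kips.
Bearing: edge l_c = 2, r_n = 43.5 kips; interior l_c = 2.25, r_n = 48.94 kips; R_n = 43.5 + 2·48.94 = 141.4 kips → 106 kips.
Block shear: A_gv = 3.008, A_nv = 1.982, A_nt = 0.3809 in²; R_n = min(0.6F_uA_nv, 0.6F_yA_gv) + U_bs·F_u·A_nt = 87.06 kips → 65.3 kips.
Block shear governs: 65.3 kips.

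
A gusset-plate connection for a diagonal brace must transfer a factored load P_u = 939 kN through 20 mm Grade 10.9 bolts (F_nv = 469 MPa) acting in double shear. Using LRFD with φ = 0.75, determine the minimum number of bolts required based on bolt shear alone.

A_b = π·20²/4 = 314.2 mm².
Per-bolt design strength φR_n = 0.75 × 469 × 314.2 × 2 / 1000 = 221 kN.
n ≥ 939 / 221 = 4.249 → use 5 bolts.

5 bolts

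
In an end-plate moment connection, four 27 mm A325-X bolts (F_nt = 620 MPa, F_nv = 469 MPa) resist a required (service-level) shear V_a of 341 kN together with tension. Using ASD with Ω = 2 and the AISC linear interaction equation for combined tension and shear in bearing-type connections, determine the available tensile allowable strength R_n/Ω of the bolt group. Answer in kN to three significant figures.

472 kN

A_b = π·27²/4 = 572.6 mm²; f_rv = 341 × 1000 / (4 × 572.6) = 148.9 MPa.
F'_nt = 1.3 F_nt − (Ω F_nt / F_nv) f_rv = 1.3·620 − (2·620/469)·148.9 = 412.3 MPa, capped at F_nt → F'_nt = 412.3 MPa.
R_n = F'_nt · A_b · n = 412.3 × 572.6 × 4 / 1000 = 944.3 kN.
Allowable strength R_n/Ω = 944.3 / 2 = 472 kN.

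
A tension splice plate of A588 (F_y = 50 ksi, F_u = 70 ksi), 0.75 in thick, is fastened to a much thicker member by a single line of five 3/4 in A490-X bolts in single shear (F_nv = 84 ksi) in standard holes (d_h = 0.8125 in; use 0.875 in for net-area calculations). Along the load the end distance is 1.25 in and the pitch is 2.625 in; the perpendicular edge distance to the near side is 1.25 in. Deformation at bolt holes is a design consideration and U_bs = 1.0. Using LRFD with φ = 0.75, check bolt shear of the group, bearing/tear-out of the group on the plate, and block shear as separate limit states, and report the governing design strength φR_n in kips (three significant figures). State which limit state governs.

Bolt shear: A_b = π·0.75²/4 = 0.4418 in²; R_n = 84 × 0.4418 × 5 × 1 = 185.6 kips → 0.75 × 185.6 = 139 kips.
Bearing: edge l_c = 0.8438, r_n = 53.16 kips; interior l_c = 1.812, r_n = 94.5 kips; R_n = 53.16 + 4·94.5 = 431.2 kips → 323 kips.
Block shear: A_gv = 8.812, A_nv = 5.859, A_nt = 0.6094 in²; R_n = min(0.6F_uA_nv, 0.6F_yA_gv) + U_bs·F_u·A_nt = 288.8 kips → 217 kips.
Bolt shear governs: 139 kips.

139 kips (bolt shear governs)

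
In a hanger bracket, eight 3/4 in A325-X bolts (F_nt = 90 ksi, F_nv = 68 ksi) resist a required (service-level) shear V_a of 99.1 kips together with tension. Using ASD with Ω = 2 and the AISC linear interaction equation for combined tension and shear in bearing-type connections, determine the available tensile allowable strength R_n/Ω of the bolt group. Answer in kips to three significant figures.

75.6 kips

A_b = π·0.75²/4 = 0.4418 in²; f_rv = 99.1 / (8 × 0.4418) = 28.04 ksi.
F'_nt = 1.3 F_nt − (Ω F_nt / F_nv) f_rv = 1.3·90 − (2·90/68)·28.04 = 42.78 ksi, capped at F_nt → F'_nt = 42.78 ksi.
R_n = F'_nt · A_b · n = 42.78 × 0.4418 × 8 = 151.2 kips.
Allowable strength R_n/Ω = 151.2 / 2 = 75.6 kips.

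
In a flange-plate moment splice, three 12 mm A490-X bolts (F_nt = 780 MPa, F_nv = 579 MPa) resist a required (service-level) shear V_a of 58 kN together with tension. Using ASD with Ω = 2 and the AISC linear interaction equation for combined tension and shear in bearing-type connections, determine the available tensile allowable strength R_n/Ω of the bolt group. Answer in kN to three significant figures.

A_b = π·12²/4 = 113.1 mm²; f_rv = 58 × 1000 / (3 × 113.1) = 170.9 MPa.
F'_nt = 1.3 F_nt − (Ω F_nt / F_nv) f_rv = 1.3·780 − (2·780/579)·170.9 = 553.4 MPa, capped at F_nt → F'_nt = 553.4 MPa.
R_n = F'_nt · A_b · n = 553.4 × 113.1 × 3 / 1000 = 187.8 kN.
Allowable strength R_n/Ω = 187.8 / 2 = 93.9 kN.

93.9 kN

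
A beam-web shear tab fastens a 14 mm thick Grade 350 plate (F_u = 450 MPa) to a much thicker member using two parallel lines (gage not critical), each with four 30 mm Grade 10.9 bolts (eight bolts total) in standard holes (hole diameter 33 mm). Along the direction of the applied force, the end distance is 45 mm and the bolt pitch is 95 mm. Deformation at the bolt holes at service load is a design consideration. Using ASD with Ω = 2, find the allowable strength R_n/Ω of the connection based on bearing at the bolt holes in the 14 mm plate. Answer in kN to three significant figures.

Per bolt r_n = 1.2 l_c t F_u ≤ 2.4 d t F_u; upper limit = 2.4 × 30 × 14 × 450 / 1000 = 453.6 kN.
Edge bolt: l_c = 45 − 33/2 = 28.5 mm → 1.2 × 28.5 × 14 × 450 / 1000 = 215.5 → r_n = 215.5 kN.
Interior bolts: l_c = 95 − 33 = 62 mm → 1.2 × 62 × 14 × 450 / 1000 = 468.7 → r_n = 453.6 kN.
R_n = 2 × 215.5 + 6 × 453.6 = 3153 kN.
Allowable strength R_n/Ω = 3153 / 2 = 1580 kN.

1580 kN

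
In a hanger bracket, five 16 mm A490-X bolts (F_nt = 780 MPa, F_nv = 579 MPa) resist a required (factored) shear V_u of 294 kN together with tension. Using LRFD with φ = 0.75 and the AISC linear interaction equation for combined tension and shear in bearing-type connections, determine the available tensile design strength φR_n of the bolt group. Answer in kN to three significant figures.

368 kN

A_b = π·16²/4 = 201.1 mm²; f_rv = 294 × 1000 / (5 × 201.1) = 292.4 MPa.
F'_nt = 1.3 F_nt − (F_nt / φF_nv) f_rv = 1.3·780 − (780/(0.75·579))·292.4 = 488.7 MPa, capped at F_nt → F'_nt = 488.7 MPa.
R_n = F'_nt · A_b · n = 488.7 × 201.1 × 5 / 1000 = 491.3 kN.
Design strength φR_n = 0.75 × 491.3 = 368 kN.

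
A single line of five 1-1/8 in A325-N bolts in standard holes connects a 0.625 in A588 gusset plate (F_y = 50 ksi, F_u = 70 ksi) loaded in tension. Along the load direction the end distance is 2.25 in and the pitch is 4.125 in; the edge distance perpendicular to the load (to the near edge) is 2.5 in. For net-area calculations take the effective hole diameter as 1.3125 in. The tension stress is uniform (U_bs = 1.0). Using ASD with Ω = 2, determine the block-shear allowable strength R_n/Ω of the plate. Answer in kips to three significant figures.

209 kips

Shear plane L_v = 2.25 + 4·4.125 = 18.75 in; A_gv = 18.75 × 0.625 = 11.72 in².
A_nv = (18.75 − 4.5·1.3125) × 0.625 = 8.027 in².
A_nt = (2.5 − 0.5·1.3125) × 0.625 = 1.152 in².
0.6 F_u A_nv = 337.1 kips; 0.6 F_y A_gv = 351.6 kips → shear rupture governs the shear term.
R_n = 337.1 + 1.0 × 70 × 1.152 = 417.8 kips.
Allowable strength R_n/Ω = 417.8 / 2 = 209 kips.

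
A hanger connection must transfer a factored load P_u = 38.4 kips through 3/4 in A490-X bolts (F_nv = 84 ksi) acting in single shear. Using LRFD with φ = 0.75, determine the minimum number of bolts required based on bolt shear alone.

A_b = π·0.75²/4 = 0.4418 in².
Per-bolt design strength φR_n = 0.75 × 84 × 0.4418 × 1 = 27.83 kips.
n ≥ 38.4 / 27.83 = 1.38 → use 2 bolts.

2 bolts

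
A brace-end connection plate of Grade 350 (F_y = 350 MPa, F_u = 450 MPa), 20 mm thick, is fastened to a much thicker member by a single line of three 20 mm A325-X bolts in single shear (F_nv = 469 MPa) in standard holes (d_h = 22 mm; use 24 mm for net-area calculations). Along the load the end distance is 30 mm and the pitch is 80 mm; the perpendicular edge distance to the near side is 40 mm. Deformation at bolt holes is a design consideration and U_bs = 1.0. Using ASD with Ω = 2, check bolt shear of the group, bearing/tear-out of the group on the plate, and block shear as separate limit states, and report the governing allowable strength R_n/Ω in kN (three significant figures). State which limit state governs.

Bolt shear: A_b = π·20²/4 = 314.2 mm²; R_n = 469 × 314.2 × 3 × 1 / 1000 = 442 kN → 442 / 2 = 221 kN.
Bearing: edge l_c = 19, r_n = 205.2 kN; interior l_c = 58, r_n = 432 kN; R_n = 205.2 + 2·432 = 1069 kN → 535 kN.
Block shear: A_gv = 3800, A_nv = 2600, A_nt = 560 mm²; R_n = min(0.6F_uA_nv, 0.6F_yA_gv) + U_bs·F_u·A_nt = 954 kN → 477 kN.
Bolt shear governs: 221 kN.

221 kN (bolt shear governs)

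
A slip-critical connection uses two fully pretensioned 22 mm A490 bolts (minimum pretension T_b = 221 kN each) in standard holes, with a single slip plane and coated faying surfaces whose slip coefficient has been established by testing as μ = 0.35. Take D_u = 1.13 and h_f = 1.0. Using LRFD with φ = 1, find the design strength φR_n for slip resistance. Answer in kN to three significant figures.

R_n = μ · D_u · h_f · T_b · n_s · n_b = 0.35 × 1.13 × 1.0 × 221 × 1 × 2 = 174.8 kN.
Design strength φR_n = 1 × 174.8 = 175 kN.

175 kN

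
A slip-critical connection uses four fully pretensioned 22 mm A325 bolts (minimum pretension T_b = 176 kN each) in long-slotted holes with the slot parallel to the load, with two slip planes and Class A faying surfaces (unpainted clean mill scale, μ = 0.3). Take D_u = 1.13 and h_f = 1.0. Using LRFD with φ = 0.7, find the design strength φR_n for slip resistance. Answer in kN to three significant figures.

R_n = μ · D_u · h_f · T_b · n_s · n_b = 0.3 × 1.13 × 1.0 × 176 × 2 × 4 = 477.3 kN.
Design strength φR_n = 0.7 × 477.3 = 334 kN.

334 kN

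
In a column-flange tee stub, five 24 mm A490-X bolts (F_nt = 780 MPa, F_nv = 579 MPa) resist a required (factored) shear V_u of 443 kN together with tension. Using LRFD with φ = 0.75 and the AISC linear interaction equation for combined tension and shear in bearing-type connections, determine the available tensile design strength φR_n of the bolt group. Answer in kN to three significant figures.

1120 kN

A_b = π·24²/4 = 452.4 mm²; f_rv = 443 × 1000 / (5 × 452.4) = 195.8 MPa.
F'_nt = 1.3 F_nt − (F_nt / φF_nv) f_rv = 1.3·780 − (780/(0.75·579))·195.8 = 662.2 MPa, capped at F_nt → F'_nt = 662.2 MPa.
R_n = F'_nt · A_b · n = 662.2 × 452.4 × 5 / 1000 = 1498 kN.
Design strength φR_n = 0.75 × 1498 = 1120 kN.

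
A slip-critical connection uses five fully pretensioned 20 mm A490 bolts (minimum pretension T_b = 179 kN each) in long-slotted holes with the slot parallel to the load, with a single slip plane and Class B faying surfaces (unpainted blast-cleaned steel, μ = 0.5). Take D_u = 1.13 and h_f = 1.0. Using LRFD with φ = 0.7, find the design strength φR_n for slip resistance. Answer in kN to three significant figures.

354 kN

R_n = μ · D_u · h_f · T_b · n_s · n_b = 0.5 × 1.13 × 1.0 × 179 × 1 × 5 = 505.7 kN.
Design strength φR_n = 0.7 × 505.7 = 354 kN.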